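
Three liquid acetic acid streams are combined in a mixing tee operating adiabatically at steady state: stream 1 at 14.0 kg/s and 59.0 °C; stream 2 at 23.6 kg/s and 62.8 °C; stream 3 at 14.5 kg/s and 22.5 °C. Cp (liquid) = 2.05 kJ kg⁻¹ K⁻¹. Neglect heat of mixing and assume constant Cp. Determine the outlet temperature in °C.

T_out = 50.6 °C

Energy balance with Q = 0: Σ ṁᵢCp,ᵢ(T_out − Tᵢ) = 0
T_out = Σ ṁᵢCp,ᵢTᵢ / Σ ṁᵢCp,ᵢ
      = 5400.4 / 106.8 = 50.563 °C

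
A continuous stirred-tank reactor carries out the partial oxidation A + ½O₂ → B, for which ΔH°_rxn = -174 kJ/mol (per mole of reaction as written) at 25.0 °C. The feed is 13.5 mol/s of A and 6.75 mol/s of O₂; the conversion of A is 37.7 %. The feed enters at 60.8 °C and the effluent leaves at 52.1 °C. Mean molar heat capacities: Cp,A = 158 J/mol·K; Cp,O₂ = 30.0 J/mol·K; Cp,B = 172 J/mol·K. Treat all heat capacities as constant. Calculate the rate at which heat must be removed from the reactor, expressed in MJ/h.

Extent of reaction ξ = 0.377 × 13.5 = 5.0895 mol/s
Reaction term: ξ·ΔH°_rxn = 5.0895 × -174 = -885.57 kJ/s
Sensible, feed 60.8→25 °C: -83.611 kJ/s
Outlet flows (mol/s): A 8.4105, O₂ 4.2052, B 5.0895
Sensible, products 25→52.1 °C: 63.154 kJ/s
Q = ΔH = -906.03 kJ/s = -906.03 kW
Heat removed = 3261.7 MJ/h

Q_out = 3260 MJ/h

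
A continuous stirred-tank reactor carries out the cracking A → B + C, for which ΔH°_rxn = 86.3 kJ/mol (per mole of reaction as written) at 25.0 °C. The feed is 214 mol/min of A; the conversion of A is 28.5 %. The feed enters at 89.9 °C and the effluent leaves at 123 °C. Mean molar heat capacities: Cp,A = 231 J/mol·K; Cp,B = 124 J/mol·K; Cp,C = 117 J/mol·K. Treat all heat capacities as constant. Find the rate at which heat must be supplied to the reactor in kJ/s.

Extent of reaction ξ = 0.285 × 214 = 60.99 mol/min
Reaction term: ξ·ΔH°_rxn = 60.99 × 86.3 = 5263.4 kJ/min
Sensible, feed 89.9→25 °C: -3208.3 kJ/min
Outlet flows (mol/min): A 153.01, B 60.99, C 60.99
Sensible, products 25→123 °C: 4904.3 kJ/min
Q = ΔH = 6959.5 kJ/min = 115.99 kW
Heat supplied = 115.99 kJ/s

Q_in = 116 kJ/s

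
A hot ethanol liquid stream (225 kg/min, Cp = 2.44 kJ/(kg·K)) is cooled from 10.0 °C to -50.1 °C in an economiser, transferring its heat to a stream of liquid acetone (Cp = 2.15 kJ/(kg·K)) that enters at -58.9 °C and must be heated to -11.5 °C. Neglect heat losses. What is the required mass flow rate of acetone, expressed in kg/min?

ṁ_c = 324 kg/min

Heat released by hot stream: Q = 225 × 2.44 × (10.0 − -50.1) = 32995 kJ/min
Energy balance on cold side (adiabatic exchanger): Q = ṁ_c·Cp_c·(T_c,out − T_c,in)
ṁ_c = 32995 / [2.15 × (-11.5 − -58.9)] = 323.77 kg/min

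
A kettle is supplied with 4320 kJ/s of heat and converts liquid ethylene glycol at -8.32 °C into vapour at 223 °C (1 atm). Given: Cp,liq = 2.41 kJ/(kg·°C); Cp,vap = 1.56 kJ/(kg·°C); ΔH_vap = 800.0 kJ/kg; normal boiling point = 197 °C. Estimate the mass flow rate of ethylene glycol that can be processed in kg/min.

Δh = 2.41×(197−-8.32) + 800.0 + 1.56×(223−197) = 1335.4 kJ/kg
Q = 4320 kJ/s = 4320 kJ/s = 259200 kJ/min
ṁ = Q/Δh = 259200 / 1335.4 = 194.1 kg/min

ṁ = 194 kg/min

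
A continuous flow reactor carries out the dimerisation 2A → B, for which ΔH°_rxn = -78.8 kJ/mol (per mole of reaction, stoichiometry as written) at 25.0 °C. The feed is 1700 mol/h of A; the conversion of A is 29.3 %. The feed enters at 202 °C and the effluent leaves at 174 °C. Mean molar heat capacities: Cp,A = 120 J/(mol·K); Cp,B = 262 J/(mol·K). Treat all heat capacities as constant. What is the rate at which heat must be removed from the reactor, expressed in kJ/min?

Q_out = 409 kJ/min

Extent of reaction ξ = 0.293 × 1700 / 2 = 249.05 mol/h
Reaction term: ξ·ΔH°_rxn = 249.05 × -78.8 = -19625 kJ/h
Sensible, feed 202→25 °C: -36108 kJ/h
Outlet flows (mol/h): A 1201.9, B 249.05
Sensible, products 25→174 °C: 31212 kJ/h
Q = ΔH = -24521 kJ/h = -6.8113 kW
Heat removed = 408.68 kJ/min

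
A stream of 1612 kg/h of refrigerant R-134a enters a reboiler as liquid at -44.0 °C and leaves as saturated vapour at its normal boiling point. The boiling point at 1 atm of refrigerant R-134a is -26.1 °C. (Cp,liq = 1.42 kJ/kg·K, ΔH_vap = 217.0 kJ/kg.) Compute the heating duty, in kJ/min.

liquid -44.0→-26.1 °C: 25.418 kJ/kg
vaporisation at -26.1 °C: 217 kJ/kg
Δh = 25.418 + 217 = 242.42 kJ/kg
Q = ṁ·Δh = 1612 kg/h × 242.42 kJ/kg = 390780 kJ/h
|Q| = 108.55 kW = 6513 kJ/min

Q = 6510 kJ/min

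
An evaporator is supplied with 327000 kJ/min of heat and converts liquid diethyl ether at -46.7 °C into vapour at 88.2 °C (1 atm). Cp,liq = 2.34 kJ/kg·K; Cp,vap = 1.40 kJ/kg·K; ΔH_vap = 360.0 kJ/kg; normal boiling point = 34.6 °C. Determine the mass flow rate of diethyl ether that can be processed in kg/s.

ṁ = 8.72 kg/s

Δh = 2.34×(34.6−-46.7) + 360.0 + 1.40×(88.2−34.6) = 625.28 kJ/kg
Q = 327000 kJ/min = 5450 kJ/s = 5450 kJ/s
ṁ = Q/Δh = 5450 / 625.28 = 8.7161 kg/s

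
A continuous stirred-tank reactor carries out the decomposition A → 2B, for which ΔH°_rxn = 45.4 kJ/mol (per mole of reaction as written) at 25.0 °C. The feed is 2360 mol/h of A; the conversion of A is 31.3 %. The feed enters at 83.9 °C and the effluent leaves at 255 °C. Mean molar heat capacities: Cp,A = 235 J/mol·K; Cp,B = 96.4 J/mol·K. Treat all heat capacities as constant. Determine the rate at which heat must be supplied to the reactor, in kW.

Extent of reaction ξ = 0.313 × 2360 = 738.68 mol/h
Reaction term: ξ·ΔH°_rxn = 738.68 × 45.4 = 33536 kJ/h
Sensible, feed 83.9→25 °C: -32666 kJ/h
Outlet flows (mol/h): A 1621.3, B 1477.4
Sensible, products 25→255 °C: 120390 kJ/h
Q = ΔH = 121260 kJ/h = 33.683 kW
Heat supplied = 33.683 kW

Q_in = 33.7 kW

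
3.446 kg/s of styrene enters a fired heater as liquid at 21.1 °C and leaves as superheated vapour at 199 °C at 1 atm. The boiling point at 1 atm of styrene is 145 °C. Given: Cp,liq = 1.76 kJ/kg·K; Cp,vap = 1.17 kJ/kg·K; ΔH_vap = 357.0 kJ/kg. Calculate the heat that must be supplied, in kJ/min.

liquid 21.1→145 °C: 218.06 kJ/kg
vaporisation at 145 °C: 357 kJ/kg
vapour 145→199 °C: 63.18 kJ/kg
Δh = 218.06 + 357 + 63.18 = 638.24 kJ/kg
Q = ṁ·Δh = 3.446 kg/s × 638.24 kJ/kg = 2199.4 kJ/s
|Q| = 2199.4 kW = 131960 kJ/min

Q = 132000 kJ/min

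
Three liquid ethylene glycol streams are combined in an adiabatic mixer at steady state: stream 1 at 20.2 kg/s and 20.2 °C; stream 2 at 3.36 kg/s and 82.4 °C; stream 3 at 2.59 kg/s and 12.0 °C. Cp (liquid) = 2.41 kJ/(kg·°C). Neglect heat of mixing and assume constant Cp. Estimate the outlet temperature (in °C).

T_out = 27.4 °C

Adiabatic, steady state ⇒ Σ ṁᵢCp,ᵢ(T_out − Tᵢ) = 0
T_out = Σ ṁᵢCp,ᵢTᵢ / Σ ṁᵢCp,ᵢ
      = 1725.5 / 63.022 = 27.38 °C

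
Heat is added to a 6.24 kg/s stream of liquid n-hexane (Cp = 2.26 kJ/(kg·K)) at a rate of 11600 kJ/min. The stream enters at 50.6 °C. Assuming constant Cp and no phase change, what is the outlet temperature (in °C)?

Q = 11600 kJ/min = 193.33 kJ/s
ΔT = Q/(ṁ·Cp) = 193.33/(6.24×2.26) = 13.709 K
T_out = 50.6 + 13.709 = 64.309 °C

T_out = 64.3 °C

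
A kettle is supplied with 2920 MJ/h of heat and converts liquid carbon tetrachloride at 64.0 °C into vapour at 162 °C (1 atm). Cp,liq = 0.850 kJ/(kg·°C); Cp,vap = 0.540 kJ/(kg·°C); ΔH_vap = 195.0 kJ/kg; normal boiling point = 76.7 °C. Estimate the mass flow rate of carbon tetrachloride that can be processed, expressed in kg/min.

Δh = 0.850×(76.7−64.0) + 195.0 + 0.540×(162−76.7) = 251.86 kJ/kg
Q = 2920 MJ/h = 811.11 kJ/s = 48667 kJ/min
ṁ = Q/Δh = 48667 / 251.86 = 193.23 kg/min

ṁ = 193 kg/min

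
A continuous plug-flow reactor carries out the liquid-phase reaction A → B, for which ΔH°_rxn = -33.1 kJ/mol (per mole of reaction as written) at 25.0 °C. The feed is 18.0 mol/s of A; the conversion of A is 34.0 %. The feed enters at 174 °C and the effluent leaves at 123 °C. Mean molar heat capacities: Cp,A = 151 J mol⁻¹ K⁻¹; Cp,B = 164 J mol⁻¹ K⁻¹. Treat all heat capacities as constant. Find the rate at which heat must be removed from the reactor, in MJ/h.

Q_out = 1200 MJ/h

Extent of reaction ξ = 0.340 × 18.0 = 6.12 mol/s
Reaction term: ξ·ΔH°_rxn = 6.12 × -33.1 = -202.57 kJ/s
Sensible, feed 174→25 °C: -404.98 kJ/s
Outlet flows (mol/s): A 11.88, B 6.12
Sensible, products 25→123 °C: 274.16 kJ/s
Q = ΔH = -333.39 kJ/s = -333.39 kW
Heat removed = 1200.2 MJ/h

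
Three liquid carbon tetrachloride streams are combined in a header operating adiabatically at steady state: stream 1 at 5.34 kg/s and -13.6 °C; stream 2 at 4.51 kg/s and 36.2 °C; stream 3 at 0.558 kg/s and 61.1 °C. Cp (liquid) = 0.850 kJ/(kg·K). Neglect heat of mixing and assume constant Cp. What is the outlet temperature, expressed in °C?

T_out = 12.0 °C

Energy balance with Q = 0: Σ ṁᵢCp,ᵢ(T_out − Tᵢ) = 0
Σ ṁᵢCp,ᵢTᵢ = 5.34×0.850×-13.6 + 4.51×0.850×36.2 + 0.558×0.850×61.1 = 106.02
Σ ṁᵢCp,ᵢ = 5.34×0.850 + 4.51×0.850 + 0.558×0.850 = 8.8468
T_out = 106.02 / 8.8468 = 11.984 °C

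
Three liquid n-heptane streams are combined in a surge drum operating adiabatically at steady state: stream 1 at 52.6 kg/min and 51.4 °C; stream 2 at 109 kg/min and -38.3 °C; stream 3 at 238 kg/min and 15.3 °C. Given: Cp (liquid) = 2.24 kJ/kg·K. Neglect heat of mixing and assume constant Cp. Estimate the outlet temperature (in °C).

Energy balance with Q = 0: Σ ṁᵢCp,ᵢ(T_out − Tᵢ) = 0
T_out = Σ ṁᵢCp,ᵢTᵢ / Σ ṁᵢCp,ᵢ
      = 4861.6 / 895.1 = 5.4313 °C

T_out = 5.43 °C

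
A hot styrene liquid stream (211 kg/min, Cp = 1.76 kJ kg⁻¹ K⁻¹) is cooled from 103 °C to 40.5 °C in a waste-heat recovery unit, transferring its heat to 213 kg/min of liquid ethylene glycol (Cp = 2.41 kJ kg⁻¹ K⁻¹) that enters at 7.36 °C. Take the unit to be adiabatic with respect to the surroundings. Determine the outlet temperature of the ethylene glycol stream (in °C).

T_c,out = 52.6 °C

Heat released by hot stream: Q = 211 × 1.76 × (103 − 40.5) = 23210 kJ/min
Energy balance on cold side (adiabatic exchanger): Q = ṁ_c·Cp_c·(T_c,out − T_c,in)
T_c,out = 7.36 + 23210/(213 × 2.41) = 52.575 °C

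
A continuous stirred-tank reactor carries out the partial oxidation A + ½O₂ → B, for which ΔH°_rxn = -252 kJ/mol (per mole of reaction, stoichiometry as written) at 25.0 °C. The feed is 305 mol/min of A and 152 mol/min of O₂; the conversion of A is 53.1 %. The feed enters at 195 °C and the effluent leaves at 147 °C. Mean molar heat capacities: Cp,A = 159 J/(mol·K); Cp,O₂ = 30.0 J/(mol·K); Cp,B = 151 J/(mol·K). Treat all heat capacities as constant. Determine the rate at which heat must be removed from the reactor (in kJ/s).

Extent of reaction ξ = 0.531 × 305 = 161.96 mol/min
Reaction term: ξ·ΔH°_rxn = 161.96 × -252 = -40813 kJ/min
Sensible, feed 195→25 °C: -9019.4 kJ/min
Outlet flows (mol/min): A 143.04, O₂ 71.022, B 161.96
Sensible, products 25→147 °C: 6018.3 kJ/min
Q = ΔH = -43814 kJ/min = -730.23 kW
Heat removed = 730.23 kJ/s

Q_out = 730 kJ/s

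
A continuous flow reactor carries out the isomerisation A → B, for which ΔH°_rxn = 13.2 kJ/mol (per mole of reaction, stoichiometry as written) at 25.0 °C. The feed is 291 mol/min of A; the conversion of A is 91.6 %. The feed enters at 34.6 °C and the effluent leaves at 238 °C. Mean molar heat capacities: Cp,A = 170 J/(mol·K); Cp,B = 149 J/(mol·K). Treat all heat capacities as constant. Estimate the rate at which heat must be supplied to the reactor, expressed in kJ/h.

Q_in = 743000 kJ/h

Extent of reaction ξ = 0.916 × 291 = 266.56 mol/min
Reaction term: ξ·ΔH°_rxn = 266.56 × 13.2 = 3518.5 kJ/min
Sensible, feed 34.6→25 °C: -474.91 kJ/min
Outlet flows (mol/min): A 24.444, B 266.56
Sensible, products 25→238 °C: 9344.8 kJ/min
Q = ΔH = 12388 kJ/min = 206.47 kW
Heat supplied = 743310 kJ/h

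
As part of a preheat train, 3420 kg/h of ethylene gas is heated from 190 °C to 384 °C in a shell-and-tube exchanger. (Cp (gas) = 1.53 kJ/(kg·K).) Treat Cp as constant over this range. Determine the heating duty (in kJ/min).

Q = ṁ·Cp·ΔT = 3420 × 1.53 × (384 − 190) = 1.0151e+06 kJ/h
Converting: 1.0151e+06 / 3600 s = 281.98 kW
Heating duty = 16919 kJ/min

Q = 16900 kJ/min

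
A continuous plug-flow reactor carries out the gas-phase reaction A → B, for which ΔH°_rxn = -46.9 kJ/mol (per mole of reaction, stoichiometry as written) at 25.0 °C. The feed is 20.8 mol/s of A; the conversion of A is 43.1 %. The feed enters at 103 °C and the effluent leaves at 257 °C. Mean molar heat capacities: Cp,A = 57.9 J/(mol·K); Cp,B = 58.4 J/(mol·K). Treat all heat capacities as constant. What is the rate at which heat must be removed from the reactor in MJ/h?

Q_out = 842 MJ/h

Extent of reaction ξ = 0.431 × 20.8 = 8.9648 mol/s
Reaction term: ξ·ΔH°_rxn = 8.9648 × -46.9 = -420.45 kJ/s
Sensible, feed 103→25 °C: -93.937 kJ/s
Outlet flows (mol/s): A 11.835, B 8.9648
Sensible, products 25→257 °C: 280.44 kJ/s
Q = ΔH = -233.94 kJ/s = -233.94 kW
Heat removed = 842.2 MJ/h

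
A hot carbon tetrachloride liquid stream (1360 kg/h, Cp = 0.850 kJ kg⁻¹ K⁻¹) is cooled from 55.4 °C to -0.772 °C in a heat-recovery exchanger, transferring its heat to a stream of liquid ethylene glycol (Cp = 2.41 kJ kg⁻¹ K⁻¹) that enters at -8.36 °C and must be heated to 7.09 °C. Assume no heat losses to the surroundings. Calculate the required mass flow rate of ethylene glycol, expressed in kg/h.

Heat released by hot stream: Q = 1360 × 0.850 × (55.4 − -0.772) = 64935 kJ/h
Energy balance on cold side (adiabatic exchanger): Q = ṁ_c·Cp_c·(T_c,out − T_c,in)
ṁ_c = 64935 / [2.41 × (7.09 − -8.36)] = 1743.9 kg/h

ṁ_c = 1740 kg/h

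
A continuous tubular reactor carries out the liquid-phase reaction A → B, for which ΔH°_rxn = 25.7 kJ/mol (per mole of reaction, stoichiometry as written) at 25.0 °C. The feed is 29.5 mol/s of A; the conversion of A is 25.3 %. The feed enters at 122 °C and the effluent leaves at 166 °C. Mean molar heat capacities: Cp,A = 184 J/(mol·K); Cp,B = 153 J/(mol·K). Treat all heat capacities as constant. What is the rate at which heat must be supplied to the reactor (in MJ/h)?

Q_in = 1430 MJ/h

Extent of reaction ξ = 0.253 × 29.5 = 7.4635 mol/s
Reaction term: ξ·ΔH°_rxn = 7.4635 × 25.7 = 191.81 kJ/s
Sensible, feed 122→25 °C: -526.52 kJ/s
Outlet flows (mol/s): A 22.037, B 7.4635
Sensible, products 25→166 °C: 732.73 kJ/s
Q = ΔH = 398.02 kJ/s = 398.02 kW
Heat supplied = 1432.9 MJ/h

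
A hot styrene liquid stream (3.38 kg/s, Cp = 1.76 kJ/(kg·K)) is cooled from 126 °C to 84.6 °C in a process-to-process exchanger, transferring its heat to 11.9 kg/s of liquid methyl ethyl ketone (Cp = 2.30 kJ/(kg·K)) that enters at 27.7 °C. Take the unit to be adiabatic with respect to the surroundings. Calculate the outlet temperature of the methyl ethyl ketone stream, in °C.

T_c,out = 36.7 °C

Heat released by hot stream: Q = 3.38 × 1.76 × (126 − 84.6) = 246.28 kJ/s
Energy balance on cold side (adiabatic exchanger): Q = ṁ_c·Cp_c·(T_c,out − T_c,in)
T_c,out = 27.7 + 246.28/(11.9 × 2.30) = 36.698 °C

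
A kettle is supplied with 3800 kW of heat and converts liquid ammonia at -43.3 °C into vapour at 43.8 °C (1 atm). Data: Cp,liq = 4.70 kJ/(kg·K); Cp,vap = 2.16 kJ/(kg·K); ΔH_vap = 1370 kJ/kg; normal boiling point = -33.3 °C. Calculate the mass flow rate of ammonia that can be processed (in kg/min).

Δh = 4.70×(-33.3−-43.3) + 1370 + 2.16×(43.8−-33.3) = 1583.5 kJ/kg
Q = 3800 kW = 3800 kJ/s = 228000 kJ/min
ṁ = Q/Δh = 228000 / 1583.5 = 143.98 kg/min

ṁ = 144 kg/min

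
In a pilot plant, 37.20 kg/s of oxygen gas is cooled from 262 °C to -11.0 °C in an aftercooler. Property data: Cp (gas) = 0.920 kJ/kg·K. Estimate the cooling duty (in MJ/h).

Q_c = 33600 MJ/h

Q = ṁ·Cp·ΔT = 37.20 × 0.920 × (-11.0 − 262) = -9343.2 kJ/s
Cooling duty = 33635 MJ/h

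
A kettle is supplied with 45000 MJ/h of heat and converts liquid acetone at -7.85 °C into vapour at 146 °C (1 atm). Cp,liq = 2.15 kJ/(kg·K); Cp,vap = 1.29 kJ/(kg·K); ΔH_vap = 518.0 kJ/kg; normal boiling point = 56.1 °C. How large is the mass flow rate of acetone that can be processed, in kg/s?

ṁ = 16.2 kg/s

Δh = 2.15×(56.1−-7.85) + 518.0 + 1.29×(146−56.1) = 771.46 kJ/kg
Q = 45000 MJ/h = 12500 kJ/s = 12500 kJ/s
ṁ = Q/Δh = 12500 / 771.46 = 16.203 kg/s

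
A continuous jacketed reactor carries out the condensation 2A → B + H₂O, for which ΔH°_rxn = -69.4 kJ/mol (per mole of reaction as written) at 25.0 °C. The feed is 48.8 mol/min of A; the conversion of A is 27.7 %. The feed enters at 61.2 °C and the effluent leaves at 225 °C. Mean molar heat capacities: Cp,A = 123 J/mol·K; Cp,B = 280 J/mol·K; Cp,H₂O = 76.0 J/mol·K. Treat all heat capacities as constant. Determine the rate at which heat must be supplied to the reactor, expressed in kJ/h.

Extent of reaction ξ = 0.277 × 48.8 / 2 = 6.7588 mol/min
Reaction term: ξ·ΔH°_rxn = 6.7588 × -69.4 = -469.06 kJ/min
Sensible, feed 61.2→25 °C: -217.29 kJ/min
Outlet flows (mol/min): A 35.282, B 6.7588, H₂O 6.7588
Sensible, products 25→225 °C: 1349.2 kJ/min
Q = ΔH = 662.83 kJ/min = 11.047 kW
Heat supplied = 39770 kJ/h

Q_in = 39800 kJ/h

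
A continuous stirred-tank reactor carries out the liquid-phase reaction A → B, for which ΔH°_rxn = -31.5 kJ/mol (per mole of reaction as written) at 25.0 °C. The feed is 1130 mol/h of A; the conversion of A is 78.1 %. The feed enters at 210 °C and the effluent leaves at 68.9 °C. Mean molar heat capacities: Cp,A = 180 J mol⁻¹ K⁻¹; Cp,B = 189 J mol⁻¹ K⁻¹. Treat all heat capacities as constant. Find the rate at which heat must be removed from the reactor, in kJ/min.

Extent of reaction ξ = 0.781 × 1130 = 882.53 mol/h
Reaction term: ξ·ΔH°_rxn = 882.53 × -31.5 = -27800 kJ/h
Sensible, feed 210→25 °C: -37629 kJ/h
Outlet flows (mol/h): A 247.47, B 882.53
Sensible, products 25→68.9 °C: 9277.9 kJ/h
Q = ΔH = -56151 kJ/h = -15.597 kW
Heat removed = 935.85 kJ/min

Q_out = 936 kJ/min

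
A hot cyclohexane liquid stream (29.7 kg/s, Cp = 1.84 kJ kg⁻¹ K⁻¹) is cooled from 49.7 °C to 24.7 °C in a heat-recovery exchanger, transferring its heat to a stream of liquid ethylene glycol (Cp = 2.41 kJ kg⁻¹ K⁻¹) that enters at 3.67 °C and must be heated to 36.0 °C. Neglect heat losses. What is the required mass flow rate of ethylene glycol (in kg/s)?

ṁ_c = 17.5 kg/s

Heat released by hot stream: Q = 29.7 × 1.84 × (49.7 − 24.7) = 1366.2 kJ/s
Energy balance on cold side (adiabatic exchanger): Q = ṁ_c·Cp_c·(T_c,out − T_c,in)
ṁ_c = 1366.2 / [2.41 × (36.0 − 3.67)] = 17.534 kg/s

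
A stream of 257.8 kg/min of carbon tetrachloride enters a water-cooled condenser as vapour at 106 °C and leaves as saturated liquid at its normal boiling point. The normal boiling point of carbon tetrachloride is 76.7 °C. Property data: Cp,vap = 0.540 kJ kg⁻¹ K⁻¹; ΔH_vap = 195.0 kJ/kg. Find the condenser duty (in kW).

Q_c = 906 kW

vapour 106→76.7 °C: -15.822 kJ/kg
condensation at 76.7 °C: -195 kJ/kg
Δh = -15.822 + -195 = -210.82 kJ/kg
Q = ṁ·Δh = 257.8 kg/min × -210.82 kJ/kg = -54350 kJ/min
|Q| = 905.83 kW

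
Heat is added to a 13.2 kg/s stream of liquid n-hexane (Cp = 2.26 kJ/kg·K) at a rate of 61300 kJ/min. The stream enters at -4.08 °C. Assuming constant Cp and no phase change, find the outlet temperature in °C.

Q = 61300 kJ/min = 1021.7 kJ/s
ΔT = Q/(ṁ·Cp) = 1021.7/(13.2×2.26) = 34.247 K
T_out = -4.08 + 34.247 = 30.167 °C

T_out = 30.2 °C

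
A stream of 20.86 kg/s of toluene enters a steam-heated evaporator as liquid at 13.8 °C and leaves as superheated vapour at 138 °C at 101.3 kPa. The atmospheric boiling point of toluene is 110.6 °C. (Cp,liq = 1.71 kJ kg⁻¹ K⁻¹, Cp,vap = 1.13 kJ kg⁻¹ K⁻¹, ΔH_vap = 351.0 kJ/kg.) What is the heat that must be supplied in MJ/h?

liquid 13.8→110.6 °C: 165.53 kJ/kg
vaporisation at 110.6 °C: 351 kJ/kg
vapour 110.6→138 °C: 30.962 kJ/kg
Δh = 165.53 + 351 + 30.962 = 547.49 kJ/kg
Q = ṁ·Δh = 20.86 kg/s × 547.49 kJ/kg = 11421 kJ/s
|Q| = 11421 kW = 41114 MJ/h

Q = 41100 MJ/h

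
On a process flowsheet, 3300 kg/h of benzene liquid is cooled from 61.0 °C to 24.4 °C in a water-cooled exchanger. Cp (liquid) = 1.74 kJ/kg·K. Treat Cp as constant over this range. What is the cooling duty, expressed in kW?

Q = ṁ·Cp·ΔT = 3300 × 1.74 × (24.4 − 61.0) = -210160 kJ/h
Converting: 210160 / 3600 s = 58.377 kW

Q_c = 58.4 kW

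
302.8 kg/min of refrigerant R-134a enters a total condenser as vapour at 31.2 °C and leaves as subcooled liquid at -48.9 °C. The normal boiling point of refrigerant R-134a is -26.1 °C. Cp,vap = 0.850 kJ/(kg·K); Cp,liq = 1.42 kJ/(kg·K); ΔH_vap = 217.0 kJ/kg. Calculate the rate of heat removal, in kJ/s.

Q_c = 1500 kJ/s

vapour 31.2→-26.1 °C: -48.705 kJ/kg
condensation at -26.1 °C: -217 kJ/kg
liquid -26.1→-48.9 °C: -32.376 kJ/kg
Δh = -48.705 + -217 + -32.376 = -298.08 kJ/kg
Q = ṁ·Δh = 302.8 kg/min × -298.08 kJ/kg = -90259 kJ/min
|Q| = 1504.3 kW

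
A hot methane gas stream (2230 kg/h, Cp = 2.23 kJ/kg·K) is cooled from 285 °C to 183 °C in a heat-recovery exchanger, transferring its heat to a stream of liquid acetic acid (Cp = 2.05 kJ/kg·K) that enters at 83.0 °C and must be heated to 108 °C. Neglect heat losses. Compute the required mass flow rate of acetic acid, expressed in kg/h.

ṁ_c = 9900 kg/h

Heat released by hot stream: Q = 2230 × 2.23 × (285 − 183) = 507240 kJ/h
Energy balance on cold side (adiabatic exchanger): Q = ṁ_c·Cp_c·(T_c,out − T_c,in)
ṁ_c = 507240 / [2.05 × (108 − 83.0)] = 9897.3 kg/h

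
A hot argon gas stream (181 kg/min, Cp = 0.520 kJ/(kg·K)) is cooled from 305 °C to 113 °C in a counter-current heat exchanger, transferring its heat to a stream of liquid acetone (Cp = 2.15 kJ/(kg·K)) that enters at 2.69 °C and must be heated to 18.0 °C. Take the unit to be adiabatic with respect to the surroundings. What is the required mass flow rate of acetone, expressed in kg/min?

ṁ_c = 549 kg/min

Heat released by hot stream: Q = 181 × 0.520 × (305 − 113) = 18071 kJ/min
Energy balance on cold side (adiabatic exchanger): Q = ṁ_c·Cp_c·(T_c,out − T_c,in)
ṁ_c = 18071 / [2.15 × (18.0 − 2.69)] = 549 kg/min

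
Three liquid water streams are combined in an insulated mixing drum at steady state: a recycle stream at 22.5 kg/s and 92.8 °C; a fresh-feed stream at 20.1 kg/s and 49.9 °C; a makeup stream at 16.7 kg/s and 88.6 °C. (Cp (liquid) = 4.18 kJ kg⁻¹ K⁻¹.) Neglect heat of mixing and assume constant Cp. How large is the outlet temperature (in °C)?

T_out = 77.1 °C

Adiabatic, steady state ⇒ Σ ṁᵢCp,ᵢ(T_out − Tᵢ) = 0
T_out = Σ ṁᵢCp,ᵢTᵢ / Σ ṁᵢCp,ᵢ
      = 19105 / 247.87 = 77.076 °C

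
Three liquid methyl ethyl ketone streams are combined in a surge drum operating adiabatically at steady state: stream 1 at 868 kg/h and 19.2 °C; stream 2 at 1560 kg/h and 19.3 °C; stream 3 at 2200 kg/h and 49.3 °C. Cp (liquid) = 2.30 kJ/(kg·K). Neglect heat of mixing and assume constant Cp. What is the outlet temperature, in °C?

No heat crosses the boundary, so H_out = H_in.
T_out = Σ ṁᵢCp,ᵢTᵢ / Σ ṁᵢCp,ᵢ
      = 357040 / 10644 = 33.542 °C

T_out = 33.5 °C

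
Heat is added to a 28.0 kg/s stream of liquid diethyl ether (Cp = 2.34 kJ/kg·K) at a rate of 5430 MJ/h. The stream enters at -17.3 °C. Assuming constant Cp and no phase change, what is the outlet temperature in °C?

T_out = 5.72 °C

Q = 5430 MJ/h = 1508.3 kJ/s
ΔT = Q/(ṁ·Cp) = 1508.3/(28.0×2.34) = 23.021 K
T_out = -17.3 + 23.021 = 5.721 °C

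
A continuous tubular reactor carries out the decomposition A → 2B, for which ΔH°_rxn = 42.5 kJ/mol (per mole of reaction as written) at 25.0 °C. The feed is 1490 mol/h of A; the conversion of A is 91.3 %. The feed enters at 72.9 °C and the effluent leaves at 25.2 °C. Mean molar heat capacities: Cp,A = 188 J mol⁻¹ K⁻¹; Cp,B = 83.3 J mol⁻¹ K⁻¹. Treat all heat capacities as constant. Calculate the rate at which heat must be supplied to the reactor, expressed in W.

Extent of reaction ξ = 0.913 × 1490 = 1360.4 mol/h
Reaction term: ξ·ΔH°_rxn = 1360.4 × 42.5 = 57816 kJ/h
Sensible, feed 72.9→25 °C: -13418 kJ/h
Outlet flows (mol/h): A 129.63, B 2720.7
Sensible, products 25→25.2 °C: 50.202 kJ/h
Q = ΔH = 44448 kJ/h = 12.347 kW
Heat supplied = 12347 W

Q_in = 12300 W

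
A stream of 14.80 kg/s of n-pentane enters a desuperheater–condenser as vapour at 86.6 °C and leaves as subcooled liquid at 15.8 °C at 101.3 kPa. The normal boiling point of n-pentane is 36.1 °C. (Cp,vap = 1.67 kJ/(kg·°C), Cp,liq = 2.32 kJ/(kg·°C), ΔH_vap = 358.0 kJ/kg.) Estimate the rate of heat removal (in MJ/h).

vapour 86.6→36.1 °C: -84.335 kJ/kg
condensation at 36.1 °C: -358 kJ/kg
liquid 36.1→15.8 °C: -47.096 kJ/kg
Δh = -84.335 + -358 + -47.096 = -489.43 kJ/kg
Q = ṁ·Δh = 14.80 kg/s × -489.43 kJ/kg = -7243.6 kJ/s
|Q| = 7243.6 kW = 26077 MJ/h

Q_c = 26100 MJ/h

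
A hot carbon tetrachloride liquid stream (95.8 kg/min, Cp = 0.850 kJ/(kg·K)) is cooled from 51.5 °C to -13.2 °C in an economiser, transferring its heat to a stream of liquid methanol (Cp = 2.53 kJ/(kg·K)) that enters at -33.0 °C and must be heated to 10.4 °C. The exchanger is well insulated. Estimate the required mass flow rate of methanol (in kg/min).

Heat released by hot stream: Q = 95.8 × 0.850 × (51.5 − -13.2) = 5268.5 kJ/min
Energy balance on cold side (adiabatic exchanger): Q = ṁ_c·Cp_c·(T_c,out − T_c,in)
ṁ_c = 5268.5 / [2.53 × (10.4 − -33.0)] = 47.982 kg/min

ṁ_c = 48.0 kg/min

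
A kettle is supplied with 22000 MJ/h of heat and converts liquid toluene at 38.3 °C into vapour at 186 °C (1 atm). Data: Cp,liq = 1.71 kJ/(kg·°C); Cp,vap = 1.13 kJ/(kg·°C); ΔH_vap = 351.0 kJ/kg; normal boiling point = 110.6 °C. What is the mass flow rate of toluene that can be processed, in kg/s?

ṁ = 10.9 kg/s

Δh = 1.71×(110.6−38.3) + 351.0 + 1.13×(186−110.6) = 559.84 kJ/kg
Q = 22000 MJ/h = 6111.1 kJ/s = 6111.1 kJ/s
ṁ = Q/Δh = 6111.1 / 559.84 = 10.916 kg/s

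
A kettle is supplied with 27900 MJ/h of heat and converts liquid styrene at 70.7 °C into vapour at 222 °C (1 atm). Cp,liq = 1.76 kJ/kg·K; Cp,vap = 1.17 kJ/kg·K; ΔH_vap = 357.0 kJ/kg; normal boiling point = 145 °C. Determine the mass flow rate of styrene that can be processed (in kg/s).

Δh = 1.76×(145−70.7) + 357.0 + 1.17×(222−145) = 577.86 kJ/kg
Q = 27900 MJ/h = 7750 kJ/s = 7750 kJ/s
ṁ = Q/Δh = 7750 / 577.86 = 13.412 kg/s

ṁ = 13.4 kg/s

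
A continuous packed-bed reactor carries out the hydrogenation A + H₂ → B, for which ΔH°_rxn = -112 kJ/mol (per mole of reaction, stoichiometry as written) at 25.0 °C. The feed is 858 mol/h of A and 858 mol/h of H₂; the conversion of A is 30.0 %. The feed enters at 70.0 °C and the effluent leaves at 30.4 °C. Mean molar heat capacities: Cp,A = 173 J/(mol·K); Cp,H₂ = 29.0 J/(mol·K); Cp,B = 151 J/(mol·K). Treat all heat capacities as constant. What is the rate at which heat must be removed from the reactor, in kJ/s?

Extent of reaction ξ = 0.300 × 858 = 257.4 mol/h
Reaction term: ξ·ΔH°_rxn = 257.4 × -112 = -28829 kJ/h
Sensible, feed 70.0→25 °C: -7799.2 kJ/h
Outlet flows (mol/h): A 600.6, H₂ 600.6, B 257.4
Sensible, products 25→30.4 °C: 865.02 kJ/h
Q = ΔH = -35763 kJ/h = -9.9342 kW
Heat removed = 9.9342 kJ/s

Q_out = 9.93 kJ/s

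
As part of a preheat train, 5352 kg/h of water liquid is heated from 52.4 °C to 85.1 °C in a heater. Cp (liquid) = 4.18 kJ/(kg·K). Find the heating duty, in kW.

Q = 203 kW

Q = ṁ·Cp·ΔT = 5352 × 4.18 × (85.1 − 52.4) = 731540 kJ/h
Converting: 731540 / 3600 s = 203.21 kW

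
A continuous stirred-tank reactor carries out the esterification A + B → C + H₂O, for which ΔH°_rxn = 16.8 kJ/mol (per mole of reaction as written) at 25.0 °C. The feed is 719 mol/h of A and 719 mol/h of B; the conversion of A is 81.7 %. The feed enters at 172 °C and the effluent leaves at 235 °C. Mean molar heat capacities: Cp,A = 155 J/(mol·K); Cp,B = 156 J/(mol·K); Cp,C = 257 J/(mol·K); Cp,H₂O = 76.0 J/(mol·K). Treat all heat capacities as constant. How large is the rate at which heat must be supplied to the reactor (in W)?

Q_in = 7410 W

Extent of reaction ξ = 0.817 × 719 = 587.42 mol/h
Reaction term: ξ·ΔH°_rxn = 587.42 × 16.8 = 9868.7 kJ/h
Sensible, feed 172→25 °C: -32871 kJ/h
Outlet flows (mol/h): A 131.58, B 131.58, C 587.42, H₂O 587.42
Sensible, products 25→235 °C: 49672 kJ/h
Q = ΔH = 26670 kJ/h = 7.4083 kW
Heat supplied = 7408.3 W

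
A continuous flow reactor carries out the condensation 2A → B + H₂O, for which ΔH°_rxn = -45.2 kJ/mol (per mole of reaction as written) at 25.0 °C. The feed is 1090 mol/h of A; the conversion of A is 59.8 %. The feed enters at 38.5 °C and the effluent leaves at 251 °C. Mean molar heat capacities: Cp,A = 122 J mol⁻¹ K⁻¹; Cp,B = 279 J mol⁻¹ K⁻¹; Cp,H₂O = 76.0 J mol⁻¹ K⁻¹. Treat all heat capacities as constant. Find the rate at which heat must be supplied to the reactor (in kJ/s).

Extent of reaction ξ = 0.598 × 1090 / 2 = 325.91 mol/h
Reaction term: ξ·ΔH°_rxn = 325.91 × -45.2 = -14731 kJ/h
Sensible, feed 38.5→25 °C: -1795.2 kJ/h
Outlet flows (mol/h): A 438.18, B 325.91, H₂O 325.91
Sensible, products 25→251 °C: 38229 kJ/h
Q = ΔH = 21703 kJ/h = 6.0286 kW
Heat supplied = 6.0286 kJ/s

Q_in = 6.03 kJ/s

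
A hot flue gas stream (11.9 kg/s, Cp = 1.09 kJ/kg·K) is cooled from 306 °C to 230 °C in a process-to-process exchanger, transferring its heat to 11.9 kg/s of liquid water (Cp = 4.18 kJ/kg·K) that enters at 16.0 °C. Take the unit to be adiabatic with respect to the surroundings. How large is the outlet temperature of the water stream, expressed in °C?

T_c,out = 35.8 °C

Heat released by hot stream: Q = 11.9 × 1.09 × (306 − 230) = 985.8 kJ/s
Energy balance on cold side (adiabatic exchanger): Q = ṁ_c·Cp_c·(T_c,out − T_c,in)
T_c,out = 16.0 + 985.8/(11.9 × 4.18) = 35.818 °C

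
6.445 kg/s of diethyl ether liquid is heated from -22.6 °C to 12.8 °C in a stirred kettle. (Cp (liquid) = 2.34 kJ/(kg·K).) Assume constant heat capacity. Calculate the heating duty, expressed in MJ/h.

Q = ṁ·Cp·ΔT = 6.445 × 2.34 × (12.8 − -22.6) = 533.88 kJ/s
Heating duty = 1922 MJ/h

Q = 1920 MJ/h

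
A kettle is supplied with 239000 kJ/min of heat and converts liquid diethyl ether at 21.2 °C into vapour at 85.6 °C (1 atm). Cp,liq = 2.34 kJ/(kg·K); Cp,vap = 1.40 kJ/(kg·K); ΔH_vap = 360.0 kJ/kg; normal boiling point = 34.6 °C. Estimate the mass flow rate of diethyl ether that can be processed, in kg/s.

Δh = 2.34×(34.6−21.2) + 360.0 + 1.40×(85.6−34.6) = 462.76 kJ/kg
Q = 239000 kJ/min = 3983.3 kJ/s = 3983.3 kJ/s
ṁ = Q/Δh = 3983.3 / 462.76 = 8.6078 kg/s

ṁ = 8.61 kg/s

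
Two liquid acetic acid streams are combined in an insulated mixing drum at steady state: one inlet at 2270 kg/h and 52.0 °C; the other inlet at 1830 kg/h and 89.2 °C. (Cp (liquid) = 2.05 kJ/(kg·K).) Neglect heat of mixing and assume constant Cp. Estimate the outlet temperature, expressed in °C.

No heat crosses the boundary, so H_out = H_in.
T_out = Σ ṁᵢCp,ᵢTᵢ / Σ ṁᵢCp,ᵢ
      = 576620 / 8405 = 68.604 °C

T_out = 68.6 °C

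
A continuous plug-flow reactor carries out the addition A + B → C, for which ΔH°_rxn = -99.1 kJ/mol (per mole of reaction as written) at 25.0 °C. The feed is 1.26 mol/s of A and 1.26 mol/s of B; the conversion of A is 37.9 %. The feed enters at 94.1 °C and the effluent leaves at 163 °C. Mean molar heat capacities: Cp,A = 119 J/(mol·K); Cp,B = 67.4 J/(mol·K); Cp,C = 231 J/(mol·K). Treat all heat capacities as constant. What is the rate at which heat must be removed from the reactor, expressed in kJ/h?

Q_out = 102000 kJ/h

Extent of reaction ξ = 0.379 × 1.26 = 0.47754 mol/s
Reaction term: ξ·ΔH°_rxn = 0.47754 × -99.1 = -47.324 kJ/s
Sensible, feed 94.1→25 °C: -16.229 kJ/s
Outlet flows (mol/s): A 0.78246, B 0.78246, C 0.47754
Sensible, products 25→163 °C: 35.35 kJ/s
Q = ΔH = -28.203 kJ/s = -28.203 kW
Heat removed = 101530 kJ/h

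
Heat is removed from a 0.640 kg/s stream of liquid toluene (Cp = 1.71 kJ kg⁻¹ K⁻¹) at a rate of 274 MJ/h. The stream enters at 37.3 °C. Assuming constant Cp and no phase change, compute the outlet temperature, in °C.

T_out = -32.2 °C

Q = 274 MJ/h = 76.111 kJ/s
ΔT = Q/(ṁ·Cp) = 76.111/(0.640×1.71) = 69.546 K
T_out = 37.3 − 69.546 = -32.246 °C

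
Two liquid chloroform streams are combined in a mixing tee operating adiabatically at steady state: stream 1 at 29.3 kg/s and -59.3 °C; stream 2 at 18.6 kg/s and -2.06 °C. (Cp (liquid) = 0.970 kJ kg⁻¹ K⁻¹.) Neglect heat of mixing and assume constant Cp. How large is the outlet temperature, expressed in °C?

T_out = -37.1 °C

No heat crosses the boundary, so H_out = H_in.
T_out = Σ ṁᵢCp,ᵢTᵢ / Σ ṁᵢCp,ᵢ
      = -1722.5 / 46.463 = -37.073 °C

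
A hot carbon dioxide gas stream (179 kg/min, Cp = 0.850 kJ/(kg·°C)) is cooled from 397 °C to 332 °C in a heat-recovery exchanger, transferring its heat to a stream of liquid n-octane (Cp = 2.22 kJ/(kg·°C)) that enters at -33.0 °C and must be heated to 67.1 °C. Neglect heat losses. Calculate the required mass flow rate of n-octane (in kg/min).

ṁ_c = 44.5 kg/min

Heat released by hot stream: Q = 179 × 0.850 × (397 − 332) = 9889.8 kJ/min
Energy balance on cold side (adiabatic exchanger): Q = ṁ_c·Cp_c·(T_c,out − T_c,in)
ṁ_c = 9889.8 / [2.22 × (67.1 − -33.0)] = 44.504 kg/min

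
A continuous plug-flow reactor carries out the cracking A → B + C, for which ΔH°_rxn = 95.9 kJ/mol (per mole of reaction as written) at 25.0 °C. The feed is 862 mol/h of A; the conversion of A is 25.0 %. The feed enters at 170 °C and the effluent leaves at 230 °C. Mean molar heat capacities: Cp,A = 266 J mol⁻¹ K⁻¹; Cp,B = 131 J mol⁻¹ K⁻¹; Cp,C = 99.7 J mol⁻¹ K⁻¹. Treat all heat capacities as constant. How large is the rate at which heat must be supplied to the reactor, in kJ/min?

Extent of reaction ξ = 0.250 × 862 = 215.5 mol/h
Reaction term: ξ·ΔH°_rxn = 215.5 × 95.9 = 20666 kJ/h
Sensible, feed 170→25 °C: -33247 kJ/h
Outlet flows (mol/h): A 646.5, B 215.5, C 215.5
Sensible, products 25→230 °C: 45445 kJ/h
Q = ΔH = 32865 kJ/h = 9.129 kW
Heat supplied = 547.74 kJ/min

Q_in = 548 kJ/min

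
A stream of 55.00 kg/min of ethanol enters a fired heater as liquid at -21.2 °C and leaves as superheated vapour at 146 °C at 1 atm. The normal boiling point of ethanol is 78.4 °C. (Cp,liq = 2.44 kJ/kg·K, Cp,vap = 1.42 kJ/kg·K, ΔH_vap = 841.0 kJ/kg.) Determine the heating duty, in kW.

liquid -21.2→78.4 °C: 243.02 kJ/kg
vaporisation at 78.4 °C: 841 kJ/kg
vapour 78.4→146 °C: 95.992 kJ/kg
Δh = 243.02 + 841 + 95.992 = 1180 kJ/kg
Q = ṁ·Δh = 55.00 kg/min × 1180 kJ/kg = 64901 kJ/min
|Q| = 1081.7 kW

Q = 1080 kW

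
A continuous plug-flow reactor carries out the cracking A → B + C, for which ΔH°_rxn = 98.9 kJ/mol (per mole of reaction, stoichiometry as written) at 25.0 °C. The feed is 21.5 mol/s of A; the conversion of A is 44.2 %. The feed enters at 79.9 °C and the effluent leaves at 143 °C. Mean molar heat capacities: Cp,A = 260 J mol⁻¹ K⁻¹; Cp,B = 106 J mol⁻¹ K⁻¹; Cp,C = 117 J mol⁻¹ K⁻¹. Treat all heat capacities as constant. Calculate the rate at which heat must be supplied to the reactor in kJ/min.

Q_in = 75100 kJ/min

Extent of reaction ξ = 0.442 × 21.5 = 9.503 mol/s
Reaction term: ξ·ΔH°_rxn = 9.503 × 98.9 = 939.85 kJ/s
Sensible, feed 79.9→25 °C: -306.89 kJ/s
Outlet flows (mol/s): A 11.997, B 9.503, C 9.503
Sensible, products 25→143 °C: 618.13 kJ/s
Q = ΔH = 1251.1 kJ/s = 1251.1 kW
Heat supplied = 75065 kJ/min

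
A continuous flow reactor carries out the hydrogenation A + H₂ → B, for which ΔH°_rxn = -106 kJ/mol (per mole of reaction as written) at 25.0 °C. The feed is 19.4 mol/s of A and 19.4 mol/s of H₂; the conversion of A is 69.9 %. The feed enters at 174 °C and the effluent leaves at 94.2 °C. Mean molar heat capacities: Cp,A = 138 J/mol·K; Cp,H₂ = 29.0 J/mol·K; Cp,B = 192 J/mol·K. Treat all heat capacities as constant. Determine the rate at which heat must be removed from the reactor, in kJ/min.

Extent of reaction ξ = 0.699 × 19.4 = 13.561 mol/s
Reaction term: ξ·ΔH°_rxn = 13.561 × -106 = -1437.4 kJ/s
Sensible, feed 174→25 °C: -482.73 kJ/s
Outlet flows (mol/s): A 5.8394, H₂ 5.8394, B 13.561
Sensible, products 25→94.2 °C: 247.65 kJ/s
Q = ΔH = -1672.5 kJ/s = -1672.5 kW
Heat removed = 100350 kJ/min

Q_out = 100000 kJ/min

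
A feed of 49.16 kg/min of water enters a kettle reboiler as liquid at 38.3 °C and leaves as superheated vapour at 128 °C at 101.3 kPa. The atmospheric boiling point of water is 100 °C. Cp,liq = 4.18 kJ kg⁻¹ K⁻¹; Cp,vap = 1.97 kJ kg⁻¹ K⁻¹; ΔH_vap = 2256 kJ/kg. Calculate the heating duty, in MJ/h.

liquid 38.3→100 °C: 257.91 kJ/kg
vaporisation at 100 °C: 2256 kJ/kg
vapour 100→128 °C: 55.16 kJ/kg
Δh = 257.91 + 2256 + 55.16 = 2569.1 kJ/kg
Q = ṁ·Δh = 49.16 kg/min × 2569.1 kJ/kg = 126300 kJ/min
|Q| = 2104.9 kW = 7577.7 MJ/h

Q = 7580 MJ/h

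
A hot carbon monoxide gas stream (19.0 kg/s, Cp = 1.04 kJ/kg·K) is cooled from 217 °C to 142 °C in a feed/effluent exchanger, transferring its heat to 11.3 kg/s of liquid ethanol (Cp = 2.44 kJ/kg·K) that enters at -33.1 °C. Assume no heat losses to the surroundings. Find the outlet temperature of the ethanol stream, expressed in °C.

Heat released by hot stream: Q = 19.0 × 1.04 × (217 − 142) = 1482 kJ/s
Energy balance on cold side (adiabatic exchanger): Q = ṁ_c·Cp_c·(T_c,out − T_c,in)
T_c,out = -33.1 + 1482/(11.3 × 2.44) = 20.65 °C

T_c,out = 20.7 °C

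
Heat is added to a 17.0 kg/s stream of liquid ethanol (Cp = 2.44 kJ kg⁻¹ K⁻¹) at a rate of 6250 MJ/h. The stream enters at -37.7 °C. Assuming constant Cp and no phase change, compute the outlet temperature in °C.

Q = 6250 MJ/h = 1736.1 kJ/s
ΔT = Q/(ṁ·Cp) = 1736.1/(17.0×2.44) = 41.854 K
T_out = -37.7 + 41.854 = 4.1542 °C

T_out = 4.15 °C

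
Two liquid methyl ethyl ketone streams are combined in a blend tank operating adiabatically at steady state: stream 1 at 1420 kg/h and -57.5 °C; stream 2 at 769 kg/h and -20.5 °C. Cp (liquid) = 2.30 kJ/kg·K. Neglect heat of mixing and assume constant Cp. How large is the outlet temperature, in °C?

T_out = -44.5 °C

Adiabatic, steady state ⇒ Σ ṁᵢCp,ᵢ(T_out − Tᵢ) = 0
T_out = Σ ṁᵢCp,ᵢTᵢ / Σ ṁᵢCp,ᵢ
      = -224050 / 5034.7 = -44.502 °C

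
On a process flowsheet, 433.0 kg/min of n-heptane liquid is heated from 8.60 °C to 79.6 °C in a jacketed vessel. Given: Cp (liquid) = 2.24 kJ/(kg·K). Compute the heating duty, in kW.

Q = ṁ·Cp·ΔT = 433.0 × 2.24 × (79.6 − 8.60) = 68864 kJ/min
Converting: 68864 / 60 s = 1147.7 kW

Q = 1150 kW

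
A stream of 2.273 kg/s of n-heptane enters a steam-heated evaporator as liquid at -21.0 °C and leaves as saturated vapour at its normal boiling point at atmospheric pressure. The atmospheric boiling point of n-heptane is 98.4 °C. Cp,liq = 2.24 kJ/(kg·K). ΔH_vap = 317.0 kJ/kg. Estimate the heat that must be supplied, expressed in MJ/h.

Q = 4780 MJ/h

liquid -21.0→98.4 °C: 267.46 kJ/kg
vaporisation at 98.4 °C: 317 kJ/kg
Δh = 267.46 + 317 = 584.46 kJ/kg
Q = ṁ·Δh = 2.273 kg/s × 584.46 kJ/kg = 1328.5 kJ/s
|Q| = 1328.5 kW = 4782.5 MJ/h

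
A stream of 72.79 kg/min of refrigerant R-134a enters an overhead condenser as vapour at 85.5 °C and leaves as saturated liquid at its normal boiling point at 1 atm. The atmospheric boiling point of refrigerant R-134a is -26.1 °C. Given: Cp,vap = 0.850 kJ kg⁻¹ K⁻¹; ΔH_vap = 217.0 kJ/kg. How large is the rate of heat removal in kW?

vapour 85.5→-26.1 °C: -94.86 kJ/kg
condensation at -26.1 °C: -217 kJ/kg
Δh = -94.86 + -217 = -311.86 kJ/kg
Q = ṁ·Δh = 72.79 kg/min × -311.86 kJ/kg = -22700 kJ/min
|Q| = 378.34 kW

Q_c = 378 kW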